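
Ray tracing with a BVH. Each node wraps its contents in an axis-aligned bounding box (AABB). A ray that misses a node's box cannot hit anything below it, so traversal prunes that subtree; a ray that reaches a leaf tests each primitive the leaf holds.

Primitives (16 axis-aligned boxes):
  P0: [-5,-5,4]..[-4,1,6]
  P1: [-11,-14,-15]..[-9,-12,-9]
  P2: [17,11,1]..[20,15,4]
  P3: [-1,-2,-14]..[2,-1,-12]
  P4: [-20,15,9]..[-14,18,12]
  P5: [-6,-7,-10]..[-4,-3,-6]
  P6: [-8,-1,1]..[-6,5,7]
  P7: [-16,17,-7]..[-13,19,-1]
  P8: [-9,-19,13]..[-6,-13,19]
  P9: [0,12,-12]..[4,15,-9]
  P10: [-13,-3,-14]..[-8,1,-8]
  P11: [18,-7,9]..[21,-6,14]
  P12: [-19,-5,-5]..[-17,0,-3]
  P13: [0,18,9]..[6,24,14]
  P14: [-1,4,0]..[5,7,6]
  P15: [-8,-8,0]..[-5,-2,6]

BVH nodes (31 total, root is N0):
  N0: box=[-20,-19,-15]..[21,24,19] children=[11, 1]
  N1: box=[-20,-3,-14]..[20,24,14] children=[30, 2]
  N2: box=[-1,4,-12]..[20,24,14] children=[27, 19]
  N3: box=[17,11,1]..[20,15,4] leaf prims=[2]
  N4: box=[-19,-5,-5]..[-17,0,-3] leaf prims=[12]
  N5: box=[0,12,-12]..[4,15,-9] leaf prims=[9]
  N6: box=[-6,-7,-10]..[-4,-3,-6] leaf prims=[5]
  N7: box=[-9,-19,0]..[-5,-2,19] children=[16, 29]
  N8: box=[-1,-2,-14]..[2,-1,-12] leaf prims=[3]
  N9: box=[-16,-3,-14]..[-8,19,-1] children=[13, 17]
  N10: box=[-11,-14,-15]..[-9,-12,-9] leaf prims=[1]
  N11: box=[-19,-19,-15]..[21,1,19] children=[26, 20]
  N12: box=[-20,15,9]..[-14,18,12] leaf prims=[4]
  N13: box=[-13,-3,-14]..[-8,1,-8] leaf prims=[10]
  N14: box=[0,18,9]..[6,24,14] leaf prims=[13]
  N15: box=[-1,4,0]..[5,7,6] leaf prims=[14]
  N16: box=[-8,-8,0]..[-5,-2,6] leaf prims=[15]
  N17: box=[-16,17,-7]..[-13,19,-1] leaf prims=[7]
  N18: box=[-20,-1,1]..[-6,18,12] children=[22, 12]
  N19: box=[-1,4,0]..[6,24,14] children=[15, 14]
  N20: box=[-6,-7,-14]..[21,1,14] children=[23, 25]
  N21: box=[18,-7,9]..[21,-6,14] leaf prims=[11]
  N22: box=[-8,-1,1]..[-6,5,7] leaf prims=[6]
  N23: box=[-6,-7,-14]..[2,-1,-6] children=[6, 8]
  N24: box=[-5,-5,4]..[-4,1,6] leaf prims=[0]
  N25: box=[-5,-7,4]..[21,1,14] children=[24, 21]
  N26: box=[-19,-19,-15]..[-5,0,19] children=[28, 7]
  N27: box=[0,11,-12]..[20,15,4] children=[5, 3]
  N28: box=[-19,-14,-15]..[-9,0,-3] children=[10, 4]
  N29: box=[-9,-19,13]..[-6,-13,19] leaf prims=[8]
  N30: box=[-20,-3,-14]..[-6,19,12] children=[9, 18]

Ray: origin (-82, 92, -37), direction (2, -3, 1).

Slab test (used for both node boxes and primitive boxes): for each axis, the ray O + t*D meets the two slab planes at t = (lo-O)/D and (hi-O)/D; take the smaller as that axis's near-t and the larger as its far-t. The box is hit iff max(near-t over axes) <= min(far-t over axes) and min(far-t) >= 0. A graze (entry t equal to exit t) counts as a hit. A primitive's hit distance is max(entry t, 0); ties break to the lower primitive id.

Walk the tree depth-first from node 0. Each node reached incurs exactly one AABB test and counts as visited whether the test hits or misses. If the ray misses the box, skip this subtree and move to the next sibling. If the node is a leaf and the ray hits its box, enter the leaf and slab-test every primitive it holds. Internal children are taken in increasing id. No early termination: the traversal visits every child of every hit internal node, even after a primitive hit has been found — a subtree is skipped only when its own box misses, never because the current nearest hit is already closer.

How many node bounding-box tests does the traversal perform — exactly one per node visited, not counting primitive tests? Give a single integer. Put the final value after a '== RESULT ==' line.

Traverse from the root:
N0 x:[31,103/2] y:[68/3,37] z:[22,56] -> hit [31,37], descend [1, 11]
  N1 x:[31,51] y:[68/3,95/3] z:[23,51] -> hit [31,95/3], descend [2, 30]
    N2 x:[81/2,51] y:[68/3,88/3] z:[25,51] -> miss, prune
    N30 x:[31,38] y:[73/3,95/3] z:[23,49] -> hit [31,95/3], descend [9, 18]
      N9 x:[33,37] y:[73/3,95/3] z:[23,36] -> miss, prune
      N18 x:[31,38] y:[74/3,31] z:[38,49] -> miss, prune
  N11 x:[63/2,103/2] y:[91/3,37] z:[22,56] -> hit [63/2,37], descend [20, 26]
    N20 x:[38,103/2] y:[91/3,33] z:[23,51] -> miss, prune
    N26 x:[63/2,77/2] y:[92/3,37] z:[22,56] -> hit [63/2,37], descend [7, 28]
      N7 x:[73/2,77/2] y:[94/3,37] z:[37,56] -> hit [37,37], descend [16, 29]
        N16 x:[37,77/2] y:[94/3,100/3] z:[37,43] -> miss, prune
        N29 x:[73/2,38] y:[35,37] z:[50,56] -> miss, prune
      N28 x:[63/2,73/2] y:[92/3,106/3] z:[22,34] -> hit [63/2,34], descend [4, 10]
        N4 x:[63/2,65/2] y:[92/3,97/3] z:[32,34] -> hit [32,97/3] leaf, test {P12@t=32}
        N10 x:[71/2,73/2] y:[104/3,106/3] z:[22,28] -> miss, prune

order=[0, 1, 2, 30, 9, 18, 11, 20, 26, 7, 16, 29, 28, 4, 10]  |boxes|=15  |leaves|=1  hit=P12

== RESULT ==
15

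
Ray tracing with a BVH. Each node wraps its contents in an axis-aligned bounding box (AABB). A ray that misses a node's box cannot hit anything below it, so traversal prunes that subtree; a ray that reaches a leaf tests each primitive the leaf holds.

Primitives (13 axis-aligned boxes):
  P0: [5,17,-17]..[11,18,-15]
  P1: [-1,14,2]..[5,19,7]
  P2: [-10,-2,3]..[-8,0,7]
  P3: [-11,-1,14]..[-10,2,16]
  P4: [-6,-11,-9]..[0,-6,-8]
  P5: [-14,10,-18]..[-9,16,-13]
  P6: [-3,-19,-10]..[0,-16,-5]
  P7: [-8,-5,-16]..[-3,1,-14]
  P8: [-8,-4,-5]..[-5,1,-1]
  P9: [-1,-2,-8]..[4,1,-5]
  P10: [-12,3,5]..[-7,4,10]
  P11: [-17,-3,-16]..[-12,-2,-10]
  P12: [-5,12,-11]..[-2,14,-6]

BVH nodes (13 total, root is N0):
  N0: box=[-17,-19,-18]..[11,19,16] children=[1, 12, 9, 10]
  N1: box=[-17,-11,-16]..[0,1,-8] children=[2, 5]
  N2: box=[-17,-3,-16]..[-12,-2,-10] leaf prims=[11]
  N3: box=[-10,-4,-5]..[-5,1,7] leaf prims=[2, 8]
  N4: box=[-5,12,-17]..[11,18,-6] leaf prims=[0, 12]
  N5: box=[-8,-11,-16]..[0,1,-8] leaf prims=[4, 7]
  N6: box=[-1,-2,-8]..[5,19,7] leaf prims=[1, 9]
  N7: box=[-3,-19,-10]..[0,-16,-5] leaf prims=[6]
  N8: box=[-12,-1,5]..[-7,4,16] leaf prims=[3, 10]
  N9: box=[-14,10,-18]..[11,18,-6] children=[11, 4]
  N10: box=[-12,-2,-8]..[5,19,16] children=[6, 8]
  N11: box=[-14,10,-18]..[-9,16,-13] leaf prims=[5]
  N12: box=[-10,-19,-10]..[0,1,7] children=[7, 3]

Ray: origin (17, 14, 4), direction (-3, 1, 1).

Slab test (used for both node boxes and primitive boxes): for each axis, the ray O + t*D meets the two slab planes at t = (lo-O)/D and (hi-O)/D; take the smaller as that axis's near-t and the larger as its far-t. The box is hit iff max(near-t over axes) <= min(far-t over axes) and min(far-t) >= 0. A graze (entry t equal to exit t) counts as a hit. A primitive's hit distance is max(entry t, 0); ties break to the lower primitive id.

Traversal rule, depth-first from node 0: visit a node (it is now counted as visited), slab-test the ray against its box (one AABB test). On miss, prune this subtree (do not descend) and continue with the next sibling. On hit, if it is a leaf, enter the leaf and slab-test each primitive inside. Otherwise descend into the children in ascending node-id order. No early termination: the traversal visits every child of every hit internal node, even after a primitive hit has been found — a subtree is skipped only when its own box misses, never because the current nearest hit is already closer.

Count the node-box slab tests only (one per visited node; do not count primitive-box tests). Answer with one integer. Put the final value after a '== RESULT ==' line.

Trace the traversal:
N0 x:[2,34/3] y:[-33,5] z:[-22,12] -> hit [2,5], descend [1, 9, 10, 12]
  N1 x:[17/3,34/3] y:[-25,-13] z:[-20,-12] -> miss, prune
  N9 x:[2,31/3] y:[-4,4] z:[-22,-10] -> miss, prune
  N10 x:[4,29/3] y:[-16,5] z:[-12,12] -> hit [4,5], descend [6, 8]
    N6 x:[4,6] y:[-16,5] z:[-12,3] -> miss, prune
    N8 x:[8,29/3] y:[-15,-10] z:[1,12] -> miss, prune
  N12 x:[17/3,9] y:[-33,-13] z:[-14,3] -> miss, prune

order=[0, 1, 9, 10, 6, 8, 12]  |boxes|=7  |leaves|=0  hit=miss

== RESULT ==
7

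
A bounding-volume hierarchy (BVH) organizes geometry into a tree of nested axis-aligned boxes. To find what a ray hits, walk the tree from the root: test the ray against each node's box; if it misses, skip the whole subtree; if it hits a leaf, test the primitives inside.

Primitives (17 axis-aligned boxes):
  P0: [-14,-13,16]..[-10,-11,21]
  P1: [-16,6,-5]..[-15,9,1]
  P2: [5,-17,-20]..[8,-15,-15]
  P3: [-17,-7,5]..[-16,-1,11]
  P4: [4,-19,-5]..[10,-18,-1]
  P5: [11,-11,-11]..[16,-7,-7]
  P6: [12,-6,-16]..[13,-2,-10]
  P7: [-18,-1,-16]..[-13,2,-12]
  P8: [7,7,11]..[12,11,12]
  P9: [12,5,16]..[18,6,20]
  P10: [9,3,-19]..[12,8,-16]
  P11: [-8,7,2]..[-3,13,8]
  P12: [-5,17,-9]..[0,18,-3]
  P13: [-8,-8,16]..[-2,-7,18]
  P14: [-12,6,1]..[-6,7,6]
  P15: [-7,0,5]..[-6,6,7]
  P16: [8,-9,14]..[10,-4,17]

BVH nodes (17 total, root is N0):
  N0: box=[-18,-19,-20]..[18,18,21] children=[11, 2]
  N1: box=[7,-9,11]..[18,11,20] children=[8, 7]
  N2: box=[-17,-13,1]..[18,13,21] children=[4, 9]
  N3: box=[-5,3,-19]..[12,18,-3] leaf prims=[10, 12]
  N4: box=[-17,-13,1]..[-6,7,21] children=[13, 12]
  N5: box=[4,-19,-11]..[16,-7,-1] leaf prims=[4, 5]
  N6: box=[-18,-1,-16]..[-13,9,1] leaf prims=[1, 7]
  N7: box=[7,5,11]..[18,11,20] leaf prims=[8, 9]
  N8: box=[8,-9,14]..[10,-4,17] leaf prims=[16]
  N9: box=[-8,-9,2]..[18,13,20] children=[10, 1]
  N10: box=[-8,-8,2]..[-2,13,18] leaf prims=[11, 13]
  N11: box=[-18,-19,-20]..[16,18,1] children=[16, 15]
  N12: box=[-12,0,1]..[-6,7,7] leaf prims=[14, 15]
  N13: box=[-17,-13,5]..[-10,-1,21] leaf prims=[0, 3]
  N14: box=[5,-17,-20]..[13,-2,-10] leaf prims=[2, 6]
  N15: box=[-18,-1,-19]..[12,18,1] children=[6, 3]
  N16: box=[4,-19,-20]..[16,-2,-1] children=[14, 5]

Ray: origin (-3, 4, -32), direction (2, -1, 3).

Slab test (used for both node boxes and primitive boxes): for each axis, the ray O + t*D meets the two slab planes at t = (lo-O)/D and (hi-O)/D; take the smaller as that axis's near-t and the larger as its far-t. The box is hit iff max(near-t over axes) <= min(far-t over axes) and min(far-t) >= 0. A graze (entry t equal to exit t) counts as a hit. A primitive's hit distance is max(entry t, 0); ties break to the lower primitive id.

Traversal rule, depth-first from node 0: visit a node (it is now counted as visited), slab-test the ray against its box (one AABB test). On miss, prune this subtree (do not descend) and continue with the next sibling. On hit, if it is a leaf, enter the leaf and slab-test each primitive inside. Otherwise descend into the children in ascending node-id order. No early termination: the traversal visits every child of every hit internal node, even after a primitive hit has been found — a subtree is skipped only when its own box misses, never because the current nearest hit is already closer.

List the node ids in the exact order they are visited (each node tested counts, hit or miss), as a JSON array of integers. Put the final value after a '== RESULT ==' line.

Traverse from the root:
N0 x:[-15/2,21/2] y:[-14,23] z:[4,53/3] -> hit [4,21/2], descend [2, 11]
  N2 x:[-7,21/2] y:[-9,17] z:[11,53/3] -> miss, prune
  N11 x:[-15/2,19/2] y:[-14,23] z:[4,11] -> hit [4,19/2], descend [15, 16]
    N15 x:[-15/2,15/2] y:[-14,5] z:[13/3,11] -> hit [13/3,5], descend [3, 6]
      N3 x:[-1,15/2] y:[-14,1] z:[13/3,29/3] -> miss, prune
      N6 x:[-15/2,-5] y:[-5,5] z:[16/3,11] -> miss, prune
    N16 x:[7/2,19/2] y:[6,23] z:[4,31/3] -> hit [6,19/2], descend [5, 14]
      N5 x:[7/2,19/2] y:[11,23] z:[7,31/3] -> miss, prune
      N14 x:[4,8] y:[6,21] z:[4,22/3] -> hit [6,22/3] leaf, test {P2(miss), P6(miss)}

Summary -> nodes [0, 2, 11, 15, 3, 6, 16, 5, 14]; box-tests=9; leaf-entries=1; first=miss

== RESULT ==
[0, 2, 11, 15, 3, 6, 16, 5, 14]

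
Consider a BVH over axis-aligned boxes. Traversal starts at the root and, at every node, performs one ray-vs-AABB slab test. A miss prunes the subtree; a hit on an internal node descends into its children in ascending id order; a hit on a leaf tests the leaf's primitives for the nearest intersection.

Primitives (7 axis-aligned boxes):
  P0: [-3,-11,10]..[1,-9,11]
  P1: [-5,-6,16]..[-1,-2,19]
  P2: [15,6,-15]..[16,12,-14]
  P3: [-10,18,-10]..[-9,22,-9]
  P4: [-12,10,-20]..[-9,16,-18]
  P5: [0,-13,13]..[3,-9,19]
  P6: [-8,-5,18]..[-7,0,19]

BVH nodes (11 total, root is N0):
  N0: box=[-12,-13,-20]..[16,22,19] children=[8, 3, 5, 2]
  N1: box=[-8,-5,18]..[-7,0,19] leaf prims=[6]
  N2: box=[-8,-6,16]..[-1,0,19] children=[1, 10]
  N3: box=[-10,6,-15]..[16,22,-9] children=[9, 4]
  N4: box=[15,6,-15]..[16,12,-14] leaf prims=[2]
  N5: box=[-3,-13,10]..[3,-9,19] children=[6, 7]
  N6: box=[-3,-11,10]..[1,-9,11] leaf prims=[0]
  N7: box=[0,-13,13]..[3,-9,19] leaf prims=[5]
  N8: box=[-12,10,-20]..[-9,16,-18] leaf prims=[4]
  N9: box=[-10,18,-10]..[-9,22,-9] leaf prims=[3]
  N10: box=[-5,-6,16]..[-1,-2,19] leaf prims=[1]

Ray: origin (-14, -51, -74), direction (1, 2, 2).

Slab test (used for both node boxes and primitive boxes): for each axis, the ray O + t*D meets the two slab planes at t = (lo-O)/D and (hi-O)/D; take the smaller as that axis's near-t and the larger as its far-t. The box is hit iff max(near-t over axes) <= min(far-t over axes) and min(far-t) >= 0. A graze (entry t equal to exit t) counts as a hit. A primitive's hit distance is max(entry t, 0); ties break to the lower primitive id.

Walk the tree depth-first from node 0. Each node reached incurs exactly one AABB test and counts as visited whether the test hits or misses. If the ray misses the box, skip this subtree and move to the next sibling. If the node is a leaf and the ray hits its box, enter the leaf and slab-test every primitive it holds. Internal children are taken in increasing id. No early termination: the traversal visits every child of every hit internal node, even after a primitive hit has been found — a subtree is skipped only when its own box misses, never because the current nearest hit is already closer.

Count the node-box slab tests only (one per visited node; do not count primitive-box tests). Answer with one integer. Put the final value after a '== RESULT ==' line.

Trace the traversal:
N0 x:[2,30] y:[19,73/2] z:[27,93/2] -> hit [27,30], descend [2, 3, 5, 8]
  N2 x:[6,13] y:[45/2,51/2] z:[45,93/2] -> miss, prune
  N3 x:[4,30] y:[57/2,73/2] z:[59/2,65/2] -> hit [59/2,30], descend [4, 9]
    N4 x:[29,30] y:[57/2,63/2] z:[59/2,30] -> hit [59/2,30] leaf, test {P2@t=59/2}
    N9 x:[4,5] y:[69/2,73/2] z:[32,65/2] -> miss, prune
  N5 x:[11,17] y:[19,21] z:[42,93/2] -> miss, prune
  N8 x:[2,5] y:[61/2,67/2] z:[27,28] -> miss, prune

Visited [0, 2, 3, 4, 9, 5, 8]. Tests: 7 box, 1 leaf. Nearest: P2.

== RESULT ==
7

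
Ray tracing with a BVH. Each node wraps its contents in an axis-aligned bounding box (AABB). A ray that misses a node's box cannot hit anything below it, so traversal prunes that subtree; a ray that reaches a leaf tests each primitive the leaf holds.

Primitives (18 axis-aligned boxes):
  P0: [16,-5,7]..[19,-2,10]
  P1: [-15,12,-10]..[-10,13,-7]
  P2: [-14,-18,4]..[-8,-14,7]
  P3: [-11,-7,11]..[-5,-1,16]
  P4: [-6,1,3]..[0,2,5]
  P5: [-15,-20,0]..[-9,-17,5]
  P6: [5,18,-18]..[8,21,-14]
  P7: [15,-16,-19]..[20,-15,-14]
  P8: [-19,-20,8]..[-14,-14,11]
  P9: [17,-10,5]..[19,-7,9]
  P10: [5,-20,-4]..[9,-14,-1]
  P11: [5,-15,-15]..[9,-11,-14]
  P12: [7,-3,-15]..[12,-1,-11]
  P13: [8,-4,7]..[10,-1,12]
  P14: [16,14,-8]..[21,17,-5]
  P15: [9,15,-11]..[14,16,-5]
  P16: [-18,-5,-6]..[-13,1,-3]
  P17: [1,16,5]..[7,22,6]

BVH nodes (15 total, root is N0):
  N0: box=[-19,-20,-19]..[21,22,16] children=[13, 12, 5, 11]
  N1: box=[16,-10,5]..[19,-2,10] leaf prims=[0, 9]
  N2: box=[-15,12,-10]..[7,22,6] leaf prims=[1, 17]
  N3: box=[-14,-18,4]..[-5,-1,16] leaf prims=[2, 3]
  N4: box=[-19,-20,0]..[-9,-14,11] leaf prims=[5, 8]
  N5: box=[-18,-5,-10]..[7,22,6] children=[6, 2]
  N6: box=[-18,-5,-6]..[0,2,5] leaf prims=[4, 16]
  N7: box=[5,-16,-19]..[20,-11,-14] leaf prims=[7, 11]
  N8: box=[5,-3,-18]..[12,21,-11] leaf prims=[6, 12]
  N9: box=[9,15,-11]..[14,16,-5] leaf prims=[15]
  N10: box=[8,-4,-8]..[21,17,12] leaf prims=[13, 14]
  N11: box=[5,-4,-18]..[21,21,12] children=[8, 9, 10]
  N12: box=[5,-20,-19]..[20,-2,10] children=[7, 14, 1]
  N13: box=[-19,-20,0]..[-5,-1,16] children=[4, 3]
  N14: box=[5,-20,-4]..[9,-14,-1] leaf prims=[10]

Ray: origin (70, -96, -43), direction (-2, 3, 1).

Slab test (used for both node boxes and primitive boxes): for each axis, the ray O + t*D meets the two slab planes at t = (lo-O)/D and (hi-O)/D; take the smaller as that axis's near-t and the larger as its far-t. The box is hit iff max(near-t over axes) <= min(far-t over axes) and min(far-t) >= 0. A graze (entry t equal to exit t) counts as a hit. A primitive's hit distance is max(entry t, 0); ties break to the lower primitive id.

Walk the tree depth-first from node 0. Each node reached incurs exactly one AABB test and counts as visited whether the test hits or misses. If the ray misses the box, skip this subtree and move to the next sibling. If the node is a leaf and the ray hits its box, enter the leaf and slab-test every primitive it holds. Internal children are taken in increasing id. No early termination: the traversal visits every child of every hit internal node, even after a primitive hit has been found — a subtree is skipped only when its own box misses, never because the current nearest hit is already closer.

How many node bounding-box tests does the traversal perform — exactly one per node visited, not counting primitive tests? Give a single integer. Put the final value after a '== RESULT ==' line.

Walk:
N0 x:[49/2,89/2] y:[76/3,118/3] z:[24,59] -> hit [76/3,118/3], descend [5, 11, 12, 13]
  N5 x:[63/2,44] y:[91/3,118/3] z:[33,49] -> hit [33,118/3], descend [2, 6]
    N2 x:[63/2,85/2] y:[36,118/3] z:[33,49] -> hit [36,118/3] leaf, test {P1(miss), P17(miss)}
    N6 x:[35,44] y:[91/3,98/3] z:[37,48] -> miss, prune
  N11 x:[49/2,65/2] y:[92/3,39] z:[25,55] -> hit [92/3,65/2], descend [8, 9, 10]
    N8 x:[29,65/2] y:[31,39] z:[25,32] -> hit [31,32] leaf, test {P6(miss), P12@t=31}
    N9 x:[28,61/2] y:[37,112/3] z:[32,38] -> miss, prune
    N10 x:[49/2,31] y:[92/3,113/3] z:[35,55] -> miss, prune
  N12 x:[25,65/2] y:[76/3,94/3] z:[24,53] -> hit [76/3,94/3], descend [1, 7, 14]
    N1 x:[51/2,27] y:[86/3,94/3] z:[48,53] -> miss, prune
    N7 x:[25,65/2] y:[80/3,85/3] z:[24,29] -> hit [80/3,85/3] leaf, test {P7@t=80/3, P11(miss)}
    N14 x:[61/2,65/2] y:[76/3,82/3] z:[39,42] -> miss, prune
  N13 x:[75/2,89/2] y:[76/3,95/3] z:[43,59] -> miss, prune

Summary -> nodes [0, 5, 2, 6, 11, 8, 9, 10, 12, 1, 7, 14, 13]; box-tests=13; leaf-entries=3; first=P7

== RESULT ==
13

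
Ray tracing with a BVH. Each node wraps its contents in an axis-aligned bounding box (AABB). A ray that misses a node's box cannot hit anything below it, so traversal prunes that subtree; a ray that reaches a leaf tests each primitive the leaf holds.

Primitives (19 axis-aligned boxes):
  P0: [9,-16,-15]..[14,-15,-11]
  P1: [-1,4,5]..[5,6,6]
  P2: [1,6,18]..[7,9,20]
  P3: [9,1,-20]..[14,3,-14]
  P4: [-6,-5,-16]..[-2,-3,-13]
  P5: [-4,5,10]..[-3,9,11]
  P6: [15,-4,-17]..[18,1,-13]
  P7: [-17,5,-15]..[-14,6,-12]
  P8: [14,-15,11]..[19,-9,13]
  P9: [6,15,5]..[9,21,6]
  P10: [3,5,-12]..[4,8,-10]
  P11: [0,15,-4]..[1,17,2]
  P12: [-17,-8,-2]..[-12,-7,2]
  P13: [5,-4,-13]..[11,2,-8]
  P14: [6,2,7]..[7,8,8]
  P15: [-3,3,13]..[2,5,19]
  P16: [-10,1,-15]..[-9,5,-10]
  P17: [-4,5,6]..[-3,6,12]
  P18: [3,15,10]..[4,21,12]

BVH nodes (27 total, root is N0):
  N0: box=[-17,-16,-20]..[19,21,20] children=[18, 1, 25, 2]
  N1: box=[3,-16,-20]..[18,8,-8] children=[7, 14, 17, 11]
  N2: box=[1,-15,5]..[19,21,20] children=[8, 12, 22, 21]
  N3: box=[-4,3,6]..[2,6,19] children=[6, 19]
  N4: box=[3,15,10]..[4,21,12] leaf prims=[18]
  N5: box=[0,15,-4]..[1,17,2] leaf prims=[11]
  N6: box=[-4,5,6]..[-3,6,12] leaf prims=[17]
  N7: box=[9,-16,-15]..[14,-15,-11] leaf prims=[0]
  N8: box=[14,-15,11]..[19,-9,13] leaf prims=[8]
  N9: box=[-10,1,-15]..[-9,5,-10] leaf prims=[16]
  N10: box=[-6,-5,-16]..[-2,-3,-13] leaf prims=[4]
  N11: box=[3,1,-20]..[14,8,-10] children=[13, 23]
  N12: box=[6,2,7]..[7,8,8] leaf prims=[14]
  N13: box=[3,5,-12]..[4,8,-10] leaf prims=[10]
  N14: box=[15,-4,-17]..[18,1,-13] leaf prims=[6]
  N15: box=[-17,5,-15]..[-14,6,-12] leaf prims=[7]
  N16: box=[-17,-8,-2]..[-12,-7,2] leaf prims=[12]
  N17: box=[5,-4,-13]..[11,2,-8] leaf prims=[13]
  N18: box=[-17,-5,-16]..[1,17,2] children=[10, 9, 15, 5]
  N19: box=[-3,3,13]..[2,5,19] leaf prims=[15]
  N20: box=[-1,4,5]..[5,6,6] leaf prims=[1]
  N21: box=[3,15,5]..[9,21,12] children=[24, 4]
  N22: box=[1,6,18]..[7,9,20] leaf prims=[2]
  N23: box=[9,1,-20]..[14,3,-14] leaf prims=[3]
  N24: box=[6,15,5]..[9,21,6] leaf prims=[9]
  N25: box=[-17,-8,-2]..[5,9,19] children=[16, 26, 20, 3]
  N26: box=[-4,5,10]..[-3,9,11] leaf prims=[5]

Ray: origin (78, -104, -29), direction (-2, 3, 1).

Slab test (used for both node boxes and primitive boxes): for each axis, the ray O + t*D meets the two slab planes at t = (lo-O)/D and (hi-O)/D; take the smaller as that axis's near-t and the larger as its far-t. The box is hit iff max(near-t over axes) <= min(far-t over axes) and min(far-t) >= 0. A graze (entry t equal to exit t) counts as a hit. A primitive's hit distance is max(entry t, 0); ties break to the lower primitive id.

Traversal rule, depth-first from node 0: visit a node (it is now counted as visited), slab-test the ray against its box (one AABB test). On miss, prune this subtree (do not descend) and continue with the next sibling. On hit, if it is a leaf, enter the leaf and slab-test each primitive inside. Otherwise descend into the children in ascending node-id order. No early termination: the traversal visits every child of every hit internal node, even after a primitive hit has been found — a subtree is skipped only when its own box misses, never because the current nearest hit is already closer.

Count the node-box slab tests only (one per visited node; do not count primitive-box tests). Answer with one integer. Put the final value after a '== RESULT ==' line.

Traverse from the root:
N0 x:[59/2,95/2] y:[88/3,125/3] z:[9,49] -> hit [59/2,125/3], descend [1, 2, 18, 25]
  N1 x:[30,75/2] y:[88/3,112/3] z:[9,21] -> miss, prune
  N2 x:[59/2,77/2] y:[89/3,125/3] z:[34,49] -> hit [34,77/2], descend [8, 12, 21, 22]
    N8 x:[59/2,32] y:[89/3,95/3] z:[40,42] -> miss, prune
    N12 x:[71/2,36] y:[106/3,112/3] z:[36,37] -> hit [36,36] leaf, test {P14@t=36}
    N21 x:[69/2,75/2] y:[119/3,125/3] z:[34,41] -> miss, prune
    N22 x:[71/2,77/2] y:[110/3,113/3] z:[47,49] -> miss, prune
  N18 x:[77/2,95/2] y:[33,121/3] z:[13,31] -> miss, prune
  N25 x:[73/2,95/2] y:[32,113/3] z:[27,48] -> hit [73/2,113/3], descend [3, 16, 20, 26]
    N3 x:[38,41] y:[107/3,110/3] z:[35,48] -> miss, prune
    N16 x:[45,95/2] y:[32,97/3] z:[27,31] -> miss, prune
    N20 x:[73/2,79/2] y:[36,110/3] z:[34,35] -> miss, prune
    N26 x:[81/2,41] y:[109/3,113/3] z:[39,40] -> miss, prune

order=[0, 1, 2, 8, 12, 21, 22, 18, 25, 3, 16, 20, 26]  |boxes|=13  |leaves|=1  hit=P14

== RESULT ==
13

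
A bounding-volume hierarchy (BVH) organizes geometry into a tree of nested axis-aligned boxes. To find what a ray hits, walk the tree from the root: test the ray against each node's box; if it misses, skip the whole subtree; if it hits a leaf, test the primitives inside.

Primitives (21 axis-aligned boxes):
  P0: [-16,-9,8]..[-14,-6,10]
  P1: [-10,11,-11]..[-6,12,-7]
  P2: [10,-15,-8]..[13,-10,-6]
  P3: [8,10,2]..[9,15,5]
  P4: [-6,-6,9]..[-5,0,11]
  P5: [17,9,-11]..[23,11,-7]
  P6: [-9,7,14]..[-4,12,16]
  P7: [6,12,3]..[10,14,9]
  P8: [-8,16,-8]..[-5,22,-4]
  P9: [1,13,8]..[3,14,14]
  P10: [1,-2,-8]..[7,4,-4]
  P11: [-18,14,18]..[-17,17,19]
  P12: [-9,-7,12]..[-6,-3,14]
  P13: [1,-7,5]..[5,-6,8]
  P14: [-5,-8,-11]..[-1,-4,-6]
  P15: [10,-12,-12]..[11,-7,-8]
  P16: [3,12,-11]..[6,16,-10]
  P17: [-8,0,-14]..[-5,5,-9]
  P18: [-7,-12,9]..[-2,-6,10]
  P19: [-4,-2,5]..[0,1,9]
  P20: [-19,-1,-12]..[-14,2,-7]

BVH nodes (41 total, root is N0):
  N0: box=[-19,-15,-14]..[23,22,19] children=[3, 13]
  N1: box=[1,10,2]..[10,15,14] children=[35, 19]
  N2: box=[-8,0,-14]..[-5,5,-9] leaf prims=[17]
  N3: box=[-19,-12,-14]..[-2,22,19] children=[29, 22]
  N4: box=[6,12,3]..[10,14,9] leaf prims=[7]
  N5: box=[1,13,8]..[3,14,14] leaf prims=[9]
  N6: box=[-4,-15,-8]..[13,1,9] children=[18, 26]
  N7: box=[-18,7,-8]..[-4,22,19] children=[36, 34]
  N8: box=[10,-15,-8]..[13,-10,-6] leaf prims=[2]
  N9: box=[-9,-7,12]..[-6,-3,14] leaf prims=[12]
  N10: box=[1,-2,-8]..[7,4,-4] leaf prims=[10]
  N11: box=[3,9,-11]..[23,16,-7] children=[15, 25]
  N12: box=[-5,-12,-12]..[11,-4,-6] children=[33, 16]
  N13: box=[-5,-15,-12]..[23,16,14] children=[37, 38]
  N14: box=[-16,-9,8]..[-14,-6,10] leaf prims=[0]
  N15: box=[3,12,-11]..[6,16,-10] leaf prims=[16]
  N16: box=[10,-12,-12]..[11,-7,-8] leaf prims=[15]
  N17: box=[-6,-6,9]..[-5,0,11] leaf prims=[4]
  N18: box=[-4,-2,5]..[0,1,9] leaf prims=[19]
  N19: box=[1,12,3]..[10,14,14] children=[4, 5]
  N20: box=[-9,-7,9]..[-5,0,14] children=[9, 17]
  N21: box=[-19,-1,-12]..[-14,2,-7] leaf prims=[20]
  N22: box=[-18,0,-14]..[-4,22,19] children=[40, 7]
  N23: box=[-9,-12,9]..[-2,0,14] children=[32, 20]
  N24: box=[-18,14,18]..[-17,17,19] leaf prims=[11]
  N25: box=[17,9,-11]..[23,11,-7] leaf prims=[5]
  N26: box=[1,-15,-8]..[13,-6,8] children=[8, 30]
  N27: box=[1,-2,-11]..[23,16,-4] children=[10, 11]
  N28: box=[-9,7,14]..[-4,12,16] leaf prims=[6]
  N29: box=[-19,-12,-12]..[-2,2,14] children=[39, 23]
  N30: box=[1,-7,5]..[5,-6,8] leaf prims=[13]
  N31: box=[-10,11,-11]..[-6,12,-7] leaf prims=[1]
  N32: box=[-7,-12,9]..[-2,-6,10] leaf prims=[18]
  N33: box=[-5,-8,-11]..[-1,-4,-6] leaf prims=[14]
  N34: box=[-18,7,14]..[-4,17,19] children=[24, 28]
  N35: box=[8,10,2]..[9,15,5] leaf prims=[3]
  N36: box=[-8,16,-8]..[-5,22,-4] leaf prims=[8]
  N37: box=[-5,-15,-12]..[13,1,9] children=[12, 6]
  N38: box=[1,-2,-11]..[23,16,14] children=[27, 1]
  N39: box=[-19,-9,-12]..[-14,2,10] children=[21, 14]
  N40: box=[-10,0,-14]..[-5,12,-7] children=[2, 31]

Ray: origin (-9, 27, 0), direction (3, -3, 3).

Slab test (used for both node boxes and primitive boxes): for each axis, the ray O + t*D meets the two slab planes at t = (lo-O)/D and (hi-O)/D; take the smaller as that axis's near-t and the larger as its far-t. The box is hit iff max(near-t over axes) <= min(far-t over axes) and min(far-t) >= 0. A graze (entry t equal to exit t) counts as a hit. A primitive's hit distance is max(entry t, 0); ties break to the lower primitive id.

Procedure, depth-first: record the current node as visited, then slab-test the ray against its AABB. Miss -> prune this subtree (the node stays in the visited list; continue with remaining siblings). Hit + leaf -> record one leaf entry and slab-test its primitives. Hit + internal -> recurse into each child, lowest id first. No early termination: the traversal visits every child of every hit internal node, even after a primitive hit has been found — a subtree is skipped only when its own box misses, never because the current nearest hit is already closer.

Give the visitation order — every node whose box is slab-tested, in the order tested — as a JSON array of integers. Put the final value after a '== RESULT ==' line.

Trace the traversal:
N0 x:[-10/3,32/3] y:[5/3,14] z:[-14/3,19/3] -> hit [5/3,19/3], descend [3, 13]
  N3 x:[-10/3,7/3] y:[5/3,13] z:[-14/3,19/3] -> hit [5/3,7/3], descend [22, 29]
    N22 x:[-3,5/3] y:[5/3,9] z:[-14/3,19/3] -> hit [5/3,5/3], descend [7, 40]
      N7 x:[-3,5/3] y:[5/3,20/3] z:[-8/3,19/3] -> hit [5/3,5/3], descend [34, 36]
        N34 x:[-3,5/3] y:[10/3,20/3] z:[14/3,19/3] -> miss, prune
        N36 x:[1/3,4/3] y:[5/3,11/3] z:[-8/3,-4/3] -> miss, prune
      N40 x:[-1/3,4/3] y:[5,9] z:[-14/3,-7/3] -> miss, prune
    N29 x:[-10/3,7/3] y:[25/3,13] z:[-4,14/3] -> miss, prune
  N13 x:[4/3,32/3] y:[11/3,14] z:[-4,14/3] -> hit [11/3,14/3], descend [37, 38]
    N37 x:[4/3,22/3] y:[26/3,14] z:[-4,3] -> miss, prune
    N38 x:[10/3,32/3] y:[11/3,29/3] z:[-11/3,14/3] -> hit [11/3,14/3], descend [1, 27]
      N1 x:[10/3,19/3] y:[4,17/3] z:[2/3,14/3] -> hit [4,14/3], descend [19, 35]
        N19 x:[10/3,19/3] y:[13/3,5] z:[1,14/3] -> hit [13/3,14/3], descend [4, 5]
          N4 x:[5,19/3] y:[13/3,5] z:[1,3] -> miss, prune
          N5 x:[10/3,4] y:[13/3,14/3] z:[8/3,14/3] -> miss, prune
        N35 x:[17/3,6] y:[4,17/3] z:[2/3,5/3] -> miss, prune
      N27 x:[10/3,32/3] y:[11/3,29/3] z:[-11/3,-4/3] -> miss, prune

Summary -> nodes [0, 3, 22, 7, 34, 36, 40, 29, 13, 37, 38, 1, 19, 4, 5, 35, 27]; box-tests=17; leaf-entries=0; first=miss

== RESULT ==
[0, 3, 22, 7, 34, 36, 40, 29, 13, 37, 38, 1, 19, 4, 5, 35, 27]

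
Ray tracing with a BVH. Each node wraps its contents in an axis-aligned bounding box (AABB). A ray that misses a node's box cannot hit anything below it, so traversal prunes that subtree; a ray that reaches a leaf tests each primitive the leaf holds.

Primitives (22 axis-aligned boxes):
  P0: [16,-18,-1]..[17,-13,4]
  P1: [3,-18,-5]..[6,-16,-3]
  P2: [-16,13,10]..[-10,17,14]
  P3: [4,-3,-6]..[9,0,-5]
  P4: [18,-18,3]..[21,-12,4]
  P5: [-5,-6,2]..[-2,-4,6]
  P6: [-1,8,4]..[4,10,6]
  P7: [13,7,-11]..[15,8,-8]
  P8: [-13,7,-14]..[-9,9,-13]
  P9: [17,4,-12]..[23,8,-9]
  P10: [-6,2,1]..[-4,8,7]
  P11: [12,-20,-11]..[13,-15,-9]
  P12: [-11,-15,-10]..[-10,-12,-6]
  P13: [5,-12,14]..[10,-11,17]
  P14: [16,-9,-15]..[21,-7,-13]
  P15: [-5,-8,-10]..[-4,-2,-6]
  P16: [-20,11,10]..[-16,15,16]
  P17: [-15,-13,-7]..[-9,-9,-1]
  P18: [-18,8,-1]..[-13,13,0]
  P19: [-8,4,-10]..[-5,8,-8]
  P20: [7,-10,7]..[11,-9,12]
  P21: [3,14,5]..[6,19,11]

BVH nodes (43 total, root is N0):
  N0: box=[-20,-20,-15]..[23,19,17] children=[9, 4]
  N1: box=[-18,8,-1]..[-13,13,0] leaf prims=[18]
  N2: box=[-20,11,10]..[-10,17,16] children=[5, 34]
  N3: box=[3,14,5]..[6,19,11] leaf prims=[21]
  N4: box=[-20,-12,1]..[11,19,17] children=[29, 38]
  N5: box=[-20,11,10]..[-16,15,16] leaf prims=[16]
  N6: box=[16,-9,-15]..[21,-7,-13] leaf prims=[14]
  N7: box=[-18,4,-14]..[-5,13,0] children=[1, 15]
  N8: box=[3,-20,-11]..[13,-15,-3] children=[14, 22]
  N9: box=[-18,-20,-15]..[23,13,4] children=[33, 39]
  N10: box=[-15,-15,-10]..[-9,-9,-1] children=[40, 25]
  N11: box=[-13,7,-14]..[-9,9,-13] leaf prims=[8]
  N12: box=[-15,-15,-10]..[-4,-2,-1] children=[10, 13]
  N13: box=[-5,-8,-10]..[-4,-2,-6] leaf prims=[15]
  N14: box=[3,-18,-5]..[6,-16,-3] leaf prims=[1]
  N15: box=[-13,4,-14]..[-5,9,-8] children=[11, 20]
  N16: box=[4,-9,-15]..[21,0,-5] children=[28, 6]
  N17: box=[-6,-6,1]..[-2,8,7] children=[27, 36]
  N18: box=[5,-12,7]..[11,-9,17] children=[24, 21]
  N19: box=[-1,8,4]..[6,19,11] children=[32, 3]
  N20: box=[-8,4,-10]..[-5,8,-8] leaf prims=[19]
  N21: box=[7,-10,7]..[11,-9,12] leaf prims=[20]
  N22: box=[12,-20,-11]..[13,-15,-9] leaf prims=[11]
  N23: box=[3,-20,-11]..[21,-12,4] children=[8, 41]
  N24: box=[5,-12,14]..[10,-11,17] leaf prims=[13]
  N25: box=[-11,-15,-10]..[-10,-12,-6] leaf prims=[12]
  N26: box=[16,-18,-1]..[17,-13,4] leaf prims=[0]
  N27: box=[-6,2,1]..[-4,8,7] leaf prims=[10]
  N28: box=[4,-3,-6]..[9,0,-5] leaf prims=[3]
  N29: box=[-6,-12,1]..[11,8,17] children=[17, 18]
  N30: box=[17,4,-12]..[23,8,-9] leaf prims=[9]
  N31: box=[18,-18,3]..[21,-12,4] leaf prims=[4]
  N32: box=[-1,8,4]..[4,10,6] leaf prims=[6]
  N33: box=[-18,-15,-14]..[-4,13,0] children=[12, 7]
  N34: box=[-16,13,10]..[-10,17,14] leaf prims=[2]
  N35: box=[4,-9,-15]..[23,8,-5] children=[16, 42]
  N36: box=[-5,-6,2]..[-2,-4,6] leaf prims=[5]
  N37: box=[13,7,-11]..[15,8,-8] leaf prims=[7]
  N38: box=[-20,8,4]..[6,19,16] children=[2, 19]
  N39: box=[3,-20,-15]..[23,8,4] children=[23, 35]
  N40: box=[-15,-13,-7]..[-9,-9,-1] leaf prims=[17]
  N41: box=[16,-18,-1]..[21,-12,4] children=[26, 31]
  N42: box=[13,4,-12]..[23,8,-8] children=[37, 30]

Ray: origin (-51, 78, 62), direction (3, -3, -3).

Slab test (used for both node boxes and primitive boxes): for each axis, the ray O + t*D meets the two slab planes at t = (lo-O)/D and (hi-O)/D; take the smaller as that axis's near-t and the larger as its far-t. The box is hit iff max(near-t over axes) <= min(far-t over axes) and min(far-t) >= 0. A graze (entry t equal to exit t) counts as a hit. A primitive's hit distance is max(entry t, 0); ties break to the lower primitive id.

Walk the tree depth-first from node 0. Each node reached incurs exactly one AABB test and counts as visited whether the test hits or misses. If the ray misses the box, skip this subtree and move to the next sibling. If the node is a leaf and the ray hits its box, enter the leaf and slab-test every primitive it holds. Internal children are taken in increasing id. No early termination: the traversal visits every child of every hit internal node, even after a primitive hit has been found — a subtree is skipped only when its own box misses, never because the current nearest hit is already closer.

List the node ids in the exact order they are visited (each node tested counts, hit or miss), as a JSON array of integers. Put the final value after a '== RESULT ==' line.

Walk:
N0 x:[31/3,74/3] y:[59/3,98/3] z:[15,77/3] -> hit [59/3,74/3], descend [4, 9]
  N4 x:[31/3,62/3] y:[59/3,30] z:[15,61/3] -> hit [59/3,61/3], descend [29, 38]
    N29 x:[15,62/3] y:[70/3,30] z:[15,61/3] -> miss, prune
    N38 x:[31/3,19] y:[59/3,70/3] z:[46/3,58/3] -> miss, prune
  N9 x:[11,74/3] y:[65/3,98/3] z:[58/3,77/3] -> hit [65/3,74/3], descend [33, 39]
    N33 x:[11,47/3] y:[65/3,31] z:[62/3,76/3] -> miss, prune
    N39 x:[18,74/3] y:[70/3,98/3] z:[58/3,77/3] -> hit [70/3,74/3], descend [23, 35]
      N23 x:[18,24] y:[30,98/3] z:[58/3,73/3] -> miss, prune
      N35 x:[55/3,74/3] y:[70/3,29] z:[67/3,77/3] -> hit [70/3,74/3], descend [16, 42]
        N16 x:[55/3,24] y:[26,29] z:[67/3,77/3] -> miss, prune
        N42 x:[64/3,74/3] y:[70/3,74/3] z:[70/3,74/3] -> hit [70/3,74/3], descend [30, 37]
          N30 x:[68/3,74/3] y:[70/3,74/3] z:[71/3,74/3] -> hit [71/3,74/3] leaf, test {P9@t=71/3}
          N37 x:[64/3,22] y:[70/3,71/3] z:[70/3,73/3] -> miss, prune

order=[0, 4, 29, 38, 9, 33, 39, 23, 35, 16, 42, 30, 37]  |boxes|=13  |leaves|=1  hit=P9

== RESULT ==
[0, 4, 29, 38, 9, 33, 39, 23, 35, 16, 42, 30, 37]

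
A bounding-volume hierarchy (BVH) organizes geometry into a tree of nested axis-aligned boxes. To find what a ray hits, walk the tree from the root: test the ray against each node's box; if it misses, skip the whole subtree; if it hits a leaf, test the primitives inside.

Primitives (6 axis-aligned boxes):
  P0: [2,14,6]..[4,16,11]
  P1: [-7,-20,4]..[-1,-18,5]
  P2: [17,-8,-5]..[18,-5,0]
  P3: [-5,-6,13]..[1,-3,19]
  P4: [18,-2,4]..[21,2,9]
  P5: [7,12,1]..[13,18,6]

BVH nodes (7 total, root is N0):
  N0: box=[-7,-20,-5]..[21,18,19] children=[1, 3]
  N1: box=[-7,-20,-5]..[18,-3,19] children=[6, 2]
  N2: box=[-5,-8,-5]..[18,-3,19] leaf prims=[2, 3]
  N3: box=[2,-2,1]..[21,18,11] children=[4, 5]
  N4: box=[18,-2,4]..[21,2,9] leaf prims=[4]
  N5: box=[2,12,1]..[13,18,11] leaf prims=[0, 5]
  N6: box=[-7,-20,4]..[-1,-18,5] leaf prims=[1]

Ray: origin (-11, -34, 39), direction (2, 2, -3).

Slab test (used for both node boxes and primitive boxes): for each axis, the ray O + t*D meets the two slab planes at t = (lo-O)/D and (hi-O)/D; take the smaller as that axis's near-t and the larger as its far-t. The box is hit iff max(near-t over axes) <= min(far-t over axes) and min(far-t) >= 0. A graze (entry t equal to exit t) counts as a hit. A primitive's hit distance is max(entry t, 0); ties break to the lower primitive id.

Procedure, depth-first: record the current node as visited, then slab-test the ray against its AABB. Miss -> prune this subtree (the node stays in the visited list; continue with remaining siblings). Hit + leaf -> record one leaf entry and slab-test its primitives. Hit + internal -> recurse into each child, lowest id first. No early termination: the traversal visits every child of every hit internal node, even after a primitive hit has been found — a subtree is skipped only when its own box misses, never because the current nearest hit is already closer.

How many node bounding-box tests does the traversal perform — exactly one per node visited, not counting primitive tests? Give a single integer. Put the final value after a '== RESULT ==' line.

Walk:
N0 x:[2,16] y:[7,26] z:[20/3,44/3] -> hit [7,44/3], descend [1, 3]
  N1 x:[2,29/2] y:[7,31/2] z:[20/3,44/3] -> hit [7,29/2], descend [2, 6]
    N2 x:[3,29/2] y:[13,31/2] z:[20/3,44/3] -> hit [13,29/2] leaf, test {P2@t=14, P3(miss)}
    N6 x:[2,5] y:[7,8] z:[34/3,35/3] -> miss, prune
  N3 x:[13/2,16] y:[16,26] z:[28/3,38/3] -> miss, prune

Visited [0, 1, 2, 6, 3]. Tests: 5 box, 1 leaf. Nearest: P2.

== RESULT ==
5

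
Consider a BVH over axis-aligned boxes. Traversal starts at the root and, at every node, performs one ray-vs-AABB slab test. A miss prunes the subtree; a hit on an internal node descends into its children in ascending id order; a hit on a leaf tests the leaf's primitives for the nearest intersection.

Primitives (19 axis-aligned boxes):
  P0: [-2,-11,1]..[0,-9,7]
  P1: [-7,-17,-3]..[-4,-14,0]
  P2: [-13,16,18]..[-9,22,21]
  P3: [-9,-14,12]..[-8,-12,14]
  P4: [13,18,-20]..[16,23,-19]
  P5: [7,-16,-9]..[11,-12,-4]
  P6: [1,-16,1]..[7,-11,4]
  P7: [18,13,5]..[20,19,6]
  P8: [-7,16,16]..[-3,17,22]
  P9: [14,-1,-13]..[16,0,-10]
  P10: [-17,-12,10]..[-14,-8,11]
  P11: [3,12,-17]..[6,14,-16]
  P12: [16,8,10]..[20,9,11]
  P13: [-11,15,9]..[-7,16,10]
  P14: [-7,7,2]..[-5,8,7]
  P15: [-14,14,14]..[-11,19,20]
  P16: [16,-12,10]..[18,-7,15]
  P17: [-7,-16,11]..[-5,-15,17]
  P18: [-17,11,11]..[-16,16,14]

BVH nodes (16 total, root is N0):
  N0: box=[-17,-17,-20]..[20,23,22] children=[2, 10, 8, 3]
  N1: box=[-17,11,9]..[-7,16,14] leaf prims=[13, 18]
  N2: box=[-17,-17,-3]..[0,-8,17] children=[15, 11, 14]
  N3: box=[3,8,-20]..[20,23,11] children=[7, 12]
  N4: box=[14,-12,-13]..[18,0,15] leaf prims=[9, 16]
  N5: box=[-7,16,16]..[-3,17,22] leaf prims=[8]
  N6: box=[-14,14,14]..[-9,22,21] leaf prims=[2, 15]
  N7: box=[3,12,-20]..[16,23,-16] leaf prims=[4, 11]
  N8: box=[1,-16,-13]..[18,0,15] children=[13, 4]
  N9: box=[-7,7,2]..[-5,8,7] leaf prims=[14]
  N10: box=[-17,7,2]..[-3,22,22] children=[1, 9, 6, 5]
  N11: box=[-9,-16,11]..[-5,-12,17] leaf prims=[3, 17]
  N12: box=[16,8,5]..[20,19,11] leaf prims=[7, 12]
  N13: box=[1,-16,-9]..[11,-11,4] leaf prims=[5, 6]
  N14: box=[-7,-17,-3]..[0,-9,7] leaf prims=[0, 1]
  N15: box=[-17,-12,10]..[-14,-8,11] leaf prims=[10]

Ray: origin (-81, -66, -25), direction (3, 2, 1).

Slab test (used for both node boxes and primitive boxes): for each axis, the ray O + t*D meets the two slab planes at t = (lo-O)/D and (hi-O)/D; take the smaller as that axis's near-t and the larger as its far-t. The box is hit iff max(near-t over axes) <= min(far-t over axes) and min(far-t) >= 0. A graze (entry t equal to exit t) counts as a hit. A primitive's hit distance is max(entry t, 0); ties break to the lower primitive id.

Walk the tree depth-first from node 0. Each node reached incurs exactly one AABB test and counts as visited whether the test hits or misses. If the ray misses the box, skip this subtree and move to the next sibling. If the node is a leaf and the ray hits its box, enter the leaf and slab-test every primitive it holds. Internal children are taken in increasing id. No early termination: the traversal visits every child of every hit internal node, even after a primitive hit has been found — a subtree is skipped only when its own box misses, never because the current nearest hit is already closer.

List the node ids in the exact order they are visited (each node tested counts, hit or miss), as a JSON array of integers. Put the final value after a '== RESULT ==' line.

Traverse from the root:
N0 x:[64/3,101/3] y:[49/2,89/2] z:[5,47] -> hit [49/2,101/3], descend [2, 3, 8, 10]
  N2 x:[64/3,27] y:[49/2,29] z:[22,42] -> hit [49/2,27], descend [11, 14, 15]
    N11 x:[24,76/3] y:[25,27] z:[36,42] -> miss, prune
    N14 x:[74/3,27] y:[49/2,57/2] z:[22,32] -> hit [74/3,27] leaf, test {P0(miss), P1@t=74/3}
    N15 x:[64/3,67/3] y:[27,29] z:[35,36] -> miss, prune
  N3 x:[28,101/3] y:[37,89/2] z:[5,36] -> miss, prune
  N8 x:[82/3,33] y:[25,33] z:[12,40] -> hit [82/3,33], descend [4, 13]
    N4 x:[95/3,33] y:[27,33] z:[12,40] -> hit [95/3,33] leaf, test {P9(miss), P16(miss)}
    N13 x:[82/3,92/3] y:[25,55/2] z:[16,29] -> hit [82/3,55/2] leaf, test {P5(miss), P6@t=82/3}
  N10 x:[64/3,26] y:[73/2,44] z:[27,47] -> miss, prune

10 AABB tests over nodes [0, 2, 11, 14, 15, 3, 8, 4, 13, 10]; 3 leaves entered; closest P1.

== RESULT ==
[0, 2, 11, 14, 15, 3, 8, 4, 13, 10]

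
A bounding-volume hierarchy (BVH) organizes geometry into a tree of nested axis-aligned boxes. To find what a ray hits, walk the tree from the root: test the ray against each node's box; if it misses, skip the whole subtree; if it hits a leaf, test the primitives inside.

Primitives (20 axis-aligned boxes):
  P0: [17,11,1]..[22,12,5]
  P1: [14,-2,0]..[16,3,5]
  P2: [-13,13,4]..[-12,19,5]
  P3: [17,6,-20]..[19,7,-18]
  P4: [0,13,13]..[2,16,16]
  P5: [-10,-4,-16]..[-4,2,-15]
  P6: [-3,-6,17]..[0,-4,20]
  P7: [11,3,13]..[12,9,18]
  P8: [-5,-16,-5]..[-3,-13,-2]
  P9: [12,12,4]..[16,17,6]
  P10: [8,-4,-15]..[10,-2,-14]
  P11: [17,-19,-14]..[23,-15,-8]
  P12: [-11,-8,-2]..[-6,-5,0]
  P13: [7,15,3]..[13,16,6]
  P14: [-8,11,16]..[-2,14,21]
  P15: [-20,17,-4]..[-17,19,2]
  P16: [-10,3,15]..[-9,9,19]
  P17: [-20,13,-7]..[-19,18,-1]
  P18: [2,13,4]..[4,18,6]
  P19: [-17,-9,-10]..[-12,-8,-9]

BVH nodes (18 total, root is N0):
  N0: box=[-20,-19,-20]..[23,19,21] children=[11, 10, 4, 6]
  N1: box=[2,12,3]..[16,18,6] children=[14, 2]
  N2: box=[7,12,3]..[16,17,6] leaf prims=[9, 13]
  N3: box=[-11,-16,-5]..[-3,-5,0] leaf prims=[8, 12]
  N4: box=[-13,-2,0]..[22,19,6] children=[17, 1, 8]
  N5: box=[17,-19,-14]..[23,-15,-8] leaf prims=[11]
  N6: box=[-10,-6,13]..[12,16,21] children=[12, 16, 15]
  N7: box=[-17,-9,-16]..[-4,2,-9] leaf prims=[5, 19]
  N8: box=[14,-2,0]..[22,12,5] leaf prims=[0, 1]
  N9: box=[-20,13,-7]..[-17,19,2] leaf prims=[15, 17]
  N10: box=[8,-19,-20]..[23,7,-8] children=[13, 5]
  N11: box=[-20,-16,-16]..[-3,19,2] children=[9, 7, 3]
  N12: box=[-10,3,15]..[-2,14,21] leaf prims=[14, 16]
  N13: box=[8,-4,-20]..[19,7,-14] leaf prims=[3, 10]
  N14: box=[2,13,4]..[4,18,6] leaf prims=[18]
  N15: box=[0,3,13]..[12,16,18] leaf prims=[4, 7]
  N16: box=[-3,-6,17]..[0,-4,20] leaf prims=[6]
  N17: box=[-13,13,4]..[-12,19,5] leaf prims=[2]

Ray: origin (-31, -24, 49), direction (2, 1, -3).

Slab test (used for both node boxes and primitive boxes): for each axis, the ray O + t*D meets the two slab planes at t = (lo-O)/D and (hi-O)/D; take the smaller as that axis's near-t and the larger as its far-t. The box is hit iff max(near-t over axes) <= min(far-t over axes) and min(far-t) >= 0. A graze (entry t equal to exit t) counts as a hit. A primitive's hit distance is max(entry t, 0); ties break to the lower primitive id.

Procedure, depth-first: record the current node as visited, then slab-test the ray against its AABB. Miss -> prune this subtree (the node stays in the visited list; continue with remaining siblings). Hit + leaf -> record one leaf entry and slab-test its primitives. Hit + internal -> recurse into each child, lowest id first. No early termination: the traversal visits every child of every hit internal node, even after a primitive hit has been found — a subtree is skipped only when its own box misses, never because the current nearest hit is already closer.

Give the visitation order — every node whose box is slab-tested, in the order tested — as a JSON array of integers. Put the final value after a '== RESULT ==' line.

Walk:
N0 x:[11/2,27] y:[5,43] z:[28/3,23] -> hit [28/3,23], descend [4, 6, 10, 11]
  N4 x:[9,53/2] y:[22,43] z:[43/3,49/3] -> miss, prune
  N6 x:[21/2,43/2] y:[18,40] z:[28/3,12] -> miss, prune
  N10 x:[39/2,27] y:[5,31] z:[19,23] -> hit [39/2,23], descend [5, 13]
    N5 x:[24,27] y:[5,9] z:[19,21] -> miss, prune
    N13 x:[39/2,25] y:[20,31] z:[21,23] -> hit [21,23] leaf, test {P3(miss), P10(miss)}
  N11 x:[11/2,14] y:[8,43] z:[47/3,65/3] -> miss, prune

Summary -> nodes [0, 4, 6, 10, 5, 13, 11]; box-tests=7; leaf-entries=1; first=miss

== RESULT ==
[0, 4, 6, 10, 5, 13, 11]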